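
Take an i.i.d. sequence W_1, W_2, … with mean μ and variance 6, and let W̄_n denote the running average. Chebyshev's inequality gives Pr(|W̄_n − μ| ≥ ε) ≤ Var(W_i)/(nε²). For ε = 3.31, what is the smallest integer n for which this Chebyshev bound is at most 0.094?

Require 6/(n·3.31²) ≤ 0.094, i.e. n ≥ 6/(0.094·3.31²) = 5.826.
The smallest integer n is 6.

6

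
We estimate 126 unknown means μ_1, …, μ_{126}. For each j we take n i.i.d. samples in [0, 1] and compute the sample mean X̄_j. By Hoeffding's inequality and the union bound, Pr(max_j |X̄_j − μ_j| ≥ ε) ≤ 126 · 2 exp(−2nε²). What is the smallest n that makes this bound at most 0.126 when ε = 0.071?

754

Need 2·126·exp(−2nε²) ≤ 0.126, i.e. exp(−2nε²) ≤ 0.126/252.
So 2nε² ≥ ln(252/0.126) = 7.600902.
Hence n ≥ 7.600902/(2·0.071²) = 753.908.
The smallest integer n is 754.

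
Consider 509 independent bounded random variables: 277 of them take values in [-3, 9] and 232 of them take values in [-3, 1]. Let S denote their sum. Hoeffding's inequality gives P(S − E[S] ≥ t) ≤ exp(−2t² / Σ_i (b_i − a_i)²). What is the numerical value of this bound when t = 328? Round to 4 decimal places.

Σ(b_i − a_i)² = 277·12² + 232·4² = 43600.
Exponent = 2·328² / 43600 = 4.93505.
Bound = exp(−4.93505) = 0.00719.

0.0072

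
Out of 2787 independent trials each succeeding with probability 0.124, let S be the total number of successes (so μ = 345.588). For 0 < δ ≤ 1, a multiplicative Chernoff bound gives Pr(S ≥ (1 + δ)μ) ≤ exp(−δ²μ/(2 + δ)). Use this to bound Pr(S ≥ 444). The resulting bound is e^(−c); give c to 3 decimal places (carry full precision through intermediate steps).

12.266

Write 444 = (1 + δ)μ, so δ = 444/345.588 − 1 = 0.2847668…
Then the exponent is δ²μ/(2 + δ) = (444 − μ)² / (μ·(2 + δ)) = 12.265791.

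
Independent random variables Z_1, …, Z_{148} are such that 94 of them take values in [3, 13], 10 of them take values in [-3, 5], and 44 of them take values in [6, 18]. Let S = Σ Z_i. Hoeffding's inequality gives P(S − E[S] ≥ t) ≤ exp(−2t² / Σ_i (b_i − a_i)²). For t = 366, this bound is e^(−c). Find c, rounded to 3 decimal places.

Σ(b_i − a_i)² = 94·10² + 10·8² + 44·12² = 16376.
c = 2t² / 16376 = 2·366² / 16376 = 16.3600.

16.360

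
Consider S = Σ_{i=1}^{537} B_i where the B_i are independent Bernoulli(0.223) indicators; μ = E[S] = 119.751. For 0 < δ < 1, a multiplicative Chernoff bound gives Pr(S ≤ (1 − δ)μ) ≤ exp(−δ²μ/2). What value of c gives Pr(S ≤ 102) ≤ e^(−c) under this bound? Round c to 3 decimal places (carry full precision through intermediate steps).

Write 102 = (1 − δ)μ, so δ = 1 − 102/119.751 = 0.1482326…
Then the exponent is δ²μ/2 = (μ − 102)²/(2μ) = 1.315638.

1.316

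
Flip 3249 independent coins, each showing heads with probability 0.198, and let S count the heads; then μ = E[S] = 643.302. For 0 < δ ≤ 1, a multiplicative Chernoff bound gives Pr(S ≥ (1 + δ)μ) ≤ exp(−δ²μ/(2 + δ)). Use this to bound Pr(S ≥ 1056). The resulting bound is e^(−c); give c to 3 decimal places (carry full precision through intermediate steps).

100.229

Write 1056 = (1 + δ)μ, so δ = 1056/643.302 − 1 = 0.6415307…
Then the exponent is δ²μ/(2 + δ) = (1056 − μ)² / (μ·(2 + δ)) = 100.229176.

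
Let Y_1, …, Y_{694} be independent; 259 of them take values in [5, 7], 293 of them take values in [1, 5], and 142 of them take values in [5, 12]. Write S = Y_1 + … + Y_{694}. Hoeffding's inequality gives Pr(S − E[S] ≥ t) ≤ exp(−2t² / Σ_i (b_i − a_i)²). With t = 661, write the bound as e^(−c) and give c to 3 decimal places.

Σ(b_i − a_i)² = 259·2² + 293·4² + 142·7² = 12682.
c = 2t² / 12682 = 2·661² / 12682 = 68.9041.

68.904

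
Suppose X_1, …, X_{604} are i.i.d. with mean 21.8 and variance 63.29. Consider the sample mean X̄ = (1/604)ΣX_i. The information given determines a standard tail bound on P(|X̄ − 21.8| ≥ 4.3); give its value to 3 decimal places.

0.006

With mean and variance of each term known, Chebyshev's inequality bounds the deviation of the sum (or sample mean).
Var(X̄) = Var(X_i)/n = 63.29/604 = 0.10478.
Chebyshev: P(|X̄ − 21.8| ≥ 4.3) ≤ Var(X̄)/(4.3)² = 63.29/(604·4.3²) = 0.0057.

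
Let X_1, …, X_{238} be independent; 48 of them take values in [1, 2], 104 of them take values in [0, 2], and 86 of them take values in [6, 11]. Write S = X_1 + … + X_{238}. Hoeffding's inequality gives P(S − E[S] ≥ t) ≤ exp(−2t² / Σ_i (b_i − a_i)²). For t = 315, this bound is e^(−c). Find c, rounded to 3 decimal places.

75.918

Σ(b_i − a_i)² = 48·1² + 104·2² + 86·5² = 2614.
c = 2t² / 2614 = 2·315² / 2614 = 75.9181.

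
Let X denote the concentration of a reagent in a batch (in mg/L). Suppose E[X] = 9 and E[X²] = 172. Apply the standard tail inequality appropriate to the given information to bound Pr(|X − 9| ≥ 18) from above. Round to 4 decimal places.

0.2809

The first two moments determine the variance, so Chebyshev's inequality is the sharpest standard bound available.
Var(X) = E[X²] − (E[X])² = 172 − 81 = 91.
Chebyshev's inequality: Pr(|X − μ| ≥ t) ≤ Var(X)/t² = 91/324 = 0.2809.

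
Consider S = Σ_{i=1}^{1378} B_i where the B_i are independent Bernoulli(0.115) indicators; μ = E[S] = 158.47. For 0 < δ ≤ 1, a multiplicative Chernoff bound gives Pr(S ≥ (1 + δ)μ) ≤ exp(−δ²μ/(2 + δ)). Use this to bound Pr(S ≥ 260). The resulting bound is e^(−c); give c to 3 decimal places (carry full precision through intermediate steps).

24.633

Write 260 = (1 + δ)μ, so δ = 260/158.47 − 1 = 0.6406891…
Then the exponent is δ²μ/(2 + δ) = (260 − μ)² / (μ·(2 + δ)) = 24.633405.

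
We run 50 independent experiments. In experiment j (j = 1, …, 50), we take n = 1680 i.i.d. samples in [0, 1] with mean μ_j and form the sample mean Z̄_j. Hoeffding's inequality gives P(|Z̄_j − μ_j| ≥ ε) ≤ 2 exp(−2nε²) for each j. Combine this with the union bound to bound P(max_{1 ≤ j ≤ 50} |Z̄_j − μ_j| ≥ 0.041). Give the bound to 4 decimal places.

Per-experiment Hoeffding bound: 2·exp(−2·1680·0.041²) = 2·exp(−5.64816) = 0.007048.
Union bound over 50 events: 50·0.007048 = 0.35240.

0.3524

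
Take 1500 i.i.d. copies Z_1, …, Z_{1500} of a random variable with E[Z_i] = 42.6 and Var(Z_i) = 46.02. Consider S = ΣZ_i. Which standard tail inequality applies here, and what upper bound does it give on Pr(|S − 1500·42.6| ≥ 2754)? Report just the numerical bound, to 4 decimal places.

0.0091

With mean and variance of each term known, Chebyshev's inequality bounds the deviation of the sum (or sample mean).
Var(S) = n·Var(Z_i) = 1500·46.02 = 69030.
Chebyshev: Pr(|S − 1500·42.6| ≥ 2754) ≤ Var(S)/2754² = 69030/7584516 = 0.0091.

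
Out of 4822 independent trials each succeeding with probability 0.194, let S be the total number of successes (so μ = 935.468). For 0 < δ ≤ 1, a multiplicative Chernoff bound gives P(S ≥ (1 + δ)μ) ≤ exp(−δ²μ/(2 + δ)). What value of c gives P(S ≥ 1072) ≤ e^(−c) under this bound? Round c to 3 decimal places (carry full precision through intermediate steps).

Write 1072 = (1 + δ)μ, so δ = 1072/935.468 − 1 = 0.1459505…
Then the exponent is δ²μ/(2 + δ) = (1072 − μ)² / (μ·(2 + δ)) = 9.285820.

9.286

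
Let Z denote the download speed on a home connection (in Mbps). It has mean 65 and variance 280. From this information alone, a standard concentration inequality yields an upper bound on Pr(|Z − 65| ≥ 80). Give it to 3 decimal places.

Mean and variance are known, so Chebyshev's inequality applies.
Chebyshev: Pr(|Z − μ| ≥ t) ≤ Var(Z)/t².
Bound = 280 / 6400 = 0.0437.

0.044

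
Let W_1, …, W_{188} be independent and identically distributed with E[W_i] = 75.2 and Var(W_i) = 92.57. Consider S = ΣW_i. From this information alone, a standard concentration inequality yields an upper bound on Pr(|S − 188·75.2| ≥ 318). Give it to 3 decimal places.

0.172

With mean and variance of each term known, Chebyshev's inequality bounds the deviation of the sum (or sample mean).
Var(S) = n·Var(W_i) = 188·92.57 = 17403.16.
Chebyshev: Pr(|S − 188·75.2| ≥ 318) ≤ Var(S)/318² = 17403.16/101124 = 0.1721.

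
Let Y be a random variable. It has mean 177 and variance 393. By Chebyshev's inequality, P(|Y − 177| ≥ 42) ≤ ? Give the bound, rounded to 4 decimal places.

Chebyshev: P(|Y − μ| ≥ t) ≤ Var(Y)/t².
Bound = 393 / 1764 = 0.2228.

0.2228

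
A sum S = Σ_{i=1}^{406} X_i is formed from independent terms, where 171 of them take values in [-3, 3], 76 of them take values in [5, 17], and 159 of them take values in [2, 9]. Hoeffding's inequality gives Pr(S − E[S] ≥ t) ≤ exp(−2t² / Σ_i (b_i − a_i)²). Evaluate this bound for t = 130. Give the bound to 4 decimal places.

Σ(b_i − a_i)² = 171·6² + 76·12² + 159·7² = 24891.
Exponent = 2·130² / 24891 = 1.35792.
Bound = exp(−1.35792) = 0.25720.

0.2572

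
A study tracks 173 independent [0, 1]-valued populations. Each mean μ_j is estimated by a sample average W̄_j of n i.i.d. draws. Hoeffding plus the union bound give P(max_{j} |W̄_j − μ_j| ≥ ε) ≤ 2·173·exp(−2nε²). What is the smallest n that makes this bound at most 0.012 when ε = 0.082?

764

Need 2·173·exp(−2nε²) ≤ 0.012, i.e. exp(−2nε²) ≤ 0.012/346.
So 2nε² ≥ ln(346/0.012) = 10.269287.
Hence n ≥ 10.269287/(2·0.082²) = 763.629.
The smallest integer n is 764.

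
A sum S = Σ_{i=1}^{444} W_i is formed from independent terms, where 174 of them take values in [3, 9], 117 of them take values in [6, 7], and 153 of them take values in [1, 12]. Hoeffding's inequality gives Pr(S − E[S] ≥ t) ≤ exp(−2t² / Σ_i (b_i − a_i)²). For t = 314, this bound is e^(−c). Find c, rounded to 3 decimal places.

Σ(b_i − a_i)² = 174·6² + 117·1² + 153·11² = 24894.
c = 2t² / 24894 = 2·314² / 24894 = 7.9213.

7.921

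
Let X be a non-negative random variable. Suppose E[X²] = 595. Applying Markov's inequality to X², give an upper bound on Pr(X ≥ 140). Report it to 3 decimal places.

Since X ≥ 0, the event {X ≥ 140} is the same as {X² ≥ 19600}.
Markov's inequality applied to X² gives Pr(X² ≥ 19600) ≤ E[X²]/19600 = 595/19600 = 0.0304.

0.030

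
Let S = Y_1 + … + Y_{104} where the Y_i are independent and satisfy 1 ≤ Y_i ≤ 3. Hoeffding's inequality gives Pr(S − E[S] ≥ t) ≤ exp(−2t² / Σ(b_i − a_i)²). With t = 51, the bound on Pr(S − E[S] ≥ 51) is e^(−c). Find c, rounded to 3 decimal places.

12.505

Σ(b_i − a_i)² = 104·(2)² = 416.
c = 2t²/416 = 2·51²/416 = 12.5048.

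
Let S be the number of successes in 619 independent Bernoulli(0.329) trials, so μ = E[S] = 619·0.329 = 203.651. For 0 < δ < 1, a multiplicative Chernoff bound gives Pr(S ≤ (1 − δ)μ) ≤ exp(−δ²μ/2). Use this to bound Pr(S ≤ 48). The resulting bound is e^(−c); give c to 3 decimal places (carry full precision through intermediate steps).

59.482

Write 48 = (1 − δ)μ, so δ = 1 − 48/203.651 = 0.7643027…
Then the exponent is δ²μ/2 = (μ − 48)²/(2μ) = 59.482236.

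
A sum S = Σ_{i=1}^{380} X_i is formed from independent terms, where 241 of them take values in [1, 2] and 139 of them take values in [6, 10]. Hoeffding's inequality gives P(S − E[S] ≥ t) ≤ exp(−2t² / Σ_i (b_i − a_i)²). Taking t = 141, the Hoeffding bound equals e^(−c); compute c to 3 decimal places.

16.131

Σ(b_i − a_i)² = 241·1² + 139·4² = 2465.
c = 2t² / 2465 = 2·141² / 2465 = 16.1306.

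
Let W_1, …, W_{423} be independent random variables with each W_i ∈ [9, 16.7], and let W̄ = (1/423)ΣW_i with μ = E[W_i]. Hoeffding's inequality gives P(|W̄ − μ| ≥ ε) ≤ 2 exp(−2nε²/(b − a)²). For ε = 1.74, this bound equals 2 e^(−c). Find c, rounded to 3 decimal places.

43.200

c = 2nε²/(b − a)² = 2·423·1.74² / 7.7² = 43.2004.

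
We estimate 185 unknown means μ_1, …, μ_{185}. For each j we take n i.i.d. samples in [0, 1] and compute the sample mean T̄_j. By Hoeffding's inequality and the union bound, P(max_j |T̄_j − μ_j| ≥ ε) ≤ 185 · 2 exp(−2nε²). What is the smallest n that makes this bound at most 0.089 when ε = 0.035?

Need 2·185·exp(−2nε²) ≤ 0.089, i.e. exp(−2nε²) ≤ 0.089/370.
So 2nε² ≥ ln(370/0.089) = 8.332622.
Hence n ≥ 8.332622/(2·0.035²) = 3401.070.
The smallest integer n is 3402.

3402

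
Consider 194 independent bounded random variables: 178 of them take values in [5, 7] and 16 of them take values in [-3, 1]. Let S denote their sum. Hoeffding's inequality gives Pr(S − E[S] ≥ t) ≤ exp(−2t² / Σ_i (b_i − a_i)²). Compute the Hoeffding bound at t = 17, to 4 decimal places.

Σ(b_i − a_i)² = 178·2² + 16·4² = 968.
Exponent = 2·17² / 968 = 0.59711.
Bound = exp(−0.59711) = 0.55040.

0.5504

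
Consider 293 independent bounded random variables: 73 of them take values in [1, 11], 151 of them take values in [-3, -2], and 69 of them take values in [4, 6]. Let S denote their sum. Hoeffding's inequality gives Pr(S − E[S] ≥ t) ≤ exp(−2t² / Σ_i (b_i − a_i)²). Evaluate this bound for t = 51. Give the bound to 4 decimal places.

Σ(b_i − a_i)² = 73·10² + 151·1² + 69·2² = 7727.
Exponent = 2·51² / 7727 = 0.67322.
Bound = exp(−0.67322) = 0.51006.

0.5101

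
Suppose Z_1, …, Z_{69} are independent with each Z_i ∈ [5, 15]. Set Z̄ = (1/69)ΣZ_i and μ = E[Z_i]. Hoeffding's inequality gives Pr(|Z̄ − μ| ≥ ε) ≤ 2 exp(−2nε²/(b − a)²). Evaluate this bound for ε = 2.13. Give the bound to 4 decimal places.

0.0038

Exponent: 2nε²/(b − a)² = 2·69·2.13² / 10² = 6.26092.
Bound = 2·exp(−6.26092) = 0.00382.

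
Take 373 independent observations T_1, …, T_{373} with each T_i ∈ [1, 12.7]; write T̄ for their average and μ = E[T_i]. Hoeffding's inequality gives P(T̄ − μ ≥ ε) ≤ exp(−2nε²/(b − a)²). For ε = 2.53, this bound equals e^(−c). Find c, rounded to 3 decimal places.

c = 2nε²/(b − a)² = 2·373·2.53² / 11.7² = 34.8825.

34.883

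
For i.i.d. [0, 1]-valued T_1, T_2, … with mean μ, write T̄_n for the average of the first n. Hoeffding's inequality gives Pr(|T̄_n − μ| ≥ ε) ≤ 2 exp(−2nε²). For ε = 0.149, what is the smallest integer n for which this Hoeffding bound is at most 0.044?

Require 2·exp(−2nε²) ≤ 0.044, i.e. 2nε² ≥ ln(2/0.044) = 3.816713.
So n ≥ 3.816713 / (2·0.149²) = 85.958.
The smallest integer n is 86.

86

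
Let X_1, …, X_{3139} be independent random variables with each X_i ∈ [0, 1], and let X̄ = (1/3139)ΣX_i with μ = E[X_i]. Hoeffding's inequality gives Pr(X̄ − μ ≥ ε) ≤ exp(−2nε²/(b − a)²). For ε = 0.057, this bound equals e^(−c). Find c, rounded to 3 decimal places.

c = 2nε²/(b − a)² = 2·3139·0.057² / 1² = 20.3972.

20.397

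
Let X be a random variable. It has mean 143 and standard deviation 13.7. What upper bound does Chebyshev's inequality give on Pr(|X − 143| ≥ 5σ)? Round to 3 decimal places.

Chebyshev: Pr(|X − μ| ≥ t) ≤ Var(X)/t².
Var(X) = σ² = 13.7² = 187.69.
t = 5·13.7 = 68.5.
Bound = 187.69 / 4692.25 = 0.0400.

0.040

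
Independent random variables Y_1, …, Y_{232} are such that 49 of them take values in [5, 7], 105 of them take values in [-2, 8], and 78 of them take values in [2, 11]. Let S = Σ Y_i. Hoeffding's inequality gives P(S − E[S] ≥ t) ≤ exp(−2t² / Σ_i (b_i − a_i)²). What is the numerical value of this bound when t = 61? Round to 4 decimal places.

Σ(b_i − a_i)² = 49·2² + 105·10² + 78·9² = 17014.
Exponent = 2·61² / 17014 = 0.43740.
Bound = exp(−0.43740) = 0.64571.

0.6457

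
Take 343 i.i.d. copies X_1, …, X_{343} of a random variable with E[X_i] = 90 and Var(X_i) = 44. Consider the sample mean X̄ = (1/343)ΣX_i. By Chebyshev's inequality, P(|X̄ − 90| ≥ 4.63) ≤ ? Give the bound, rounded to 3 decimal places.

Var(X̄) = Var(X_i)/n = 44/343 = 0.12828.
Chebyshev: P(|X̄ − 90| ≥ 4.63) ≤ Var(X̄)/(4.63)² = 44/(343·4.63²) = 0.0060.

0.006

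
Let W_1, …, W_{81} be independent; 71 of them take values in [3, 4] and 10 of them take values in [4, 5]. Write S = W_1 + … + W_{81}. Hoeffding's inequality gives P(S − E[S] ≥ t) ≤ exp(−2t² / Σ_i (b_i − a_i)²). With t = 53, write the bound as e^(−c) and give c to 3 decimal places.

Σ(b_i − a_i)² = 71·1² + 10·1² = 81.
c = 2t² / 81 = 2·53² / 81 = 69.3580.

69.358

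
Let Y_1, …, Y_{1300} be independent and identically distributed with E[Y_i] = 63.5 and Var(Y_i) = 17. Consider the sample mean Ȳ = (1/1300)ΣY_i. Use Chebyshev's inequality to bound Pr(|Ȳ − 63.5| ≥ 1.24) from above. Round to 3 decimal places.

Var(Ȳ) = Var(Y_i)/n = 17/1300 = 0.013077.
Chebyshev: Pr(|Ȳ − 63.5| ≥ 1.24) ≤ Var(Ȳ)/(1.24)² = 17/(1300·1.24²) = 0.0085.

0.009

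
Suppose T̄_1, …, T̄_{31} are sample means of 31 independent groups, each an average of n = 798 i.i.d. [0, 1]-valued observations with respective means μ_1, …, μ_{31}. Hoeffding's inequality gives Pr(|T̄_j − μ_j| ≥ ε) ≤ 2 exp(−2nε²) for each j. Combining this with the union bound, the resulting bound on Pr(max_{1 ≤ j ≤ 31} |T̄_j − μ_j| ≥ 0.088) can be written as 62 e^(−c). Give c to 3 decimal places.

12.359

Union bound over the 31 events: Pr(max_{1 ≤ j ≤ 31} |T̄_j − μ_j| ≥ 0.088) ≤ 31·2·exp(−2nε²) = 62 exp(−2·798·0.088²).
So c = 2·798·0.088² = 12.3594.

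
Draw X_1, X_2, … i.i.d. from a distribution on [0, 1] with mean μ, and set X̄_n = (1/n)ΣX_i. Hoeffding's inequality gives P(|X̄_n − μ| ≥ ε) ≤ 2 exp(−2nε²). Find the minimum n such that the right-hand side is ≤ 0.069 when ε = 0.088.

218

Require 2·exp(−2nε²) ≤ 0.069, i.e. 2nε² ≥ ln(2/0.069) = 3.366796.
So n ≥ 3.366796 / (2·0.088²) = 217.381.
The smallest integer n is 218.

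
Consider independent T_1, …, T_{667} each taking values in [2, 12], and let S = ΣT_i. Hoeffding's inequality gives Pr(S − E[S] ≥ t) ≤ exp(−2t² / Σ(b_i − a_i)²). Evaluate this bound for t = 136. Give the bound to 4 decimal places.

0.5743

Σ(b_i − a_i)² = 667·(10)² = 66700.
Exponent = 2·136²/66700 = 0.5546.
Bound = exp(−0.5546) = 0.57430.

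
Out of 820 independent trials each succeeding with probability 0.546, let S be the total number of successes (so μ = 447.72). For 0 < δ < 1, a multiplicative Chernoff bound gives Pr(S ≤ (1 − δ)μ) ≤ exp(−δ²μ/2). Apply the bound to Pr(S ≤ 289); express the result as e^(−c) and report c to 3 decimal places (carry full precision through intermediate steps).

Write 289 = (1 − δ)μ, so δ = 1 − 289/447.72 = 0.3545073…
Then the exponent is δ²μ/2 = (μ − 289)²/(2μ) = 28.133698.

28.134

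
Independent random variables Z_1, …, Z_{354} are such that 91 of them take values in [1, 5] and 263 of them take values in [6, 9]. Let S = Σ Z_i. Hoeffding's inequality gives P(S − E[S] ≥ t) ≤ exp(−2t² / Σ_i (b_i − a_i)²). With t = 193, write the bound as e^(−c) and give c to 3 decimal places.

Σ(b_i − a_i)² = 91·4² + 263·3² = 3823.
c = 2t² / 3823 = 2·193² / 3823 = 19.4868.

19.487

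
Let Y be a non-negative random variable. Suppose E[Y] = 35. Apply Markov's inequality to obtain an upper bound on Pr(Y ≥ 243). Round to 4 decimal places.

0.1440

Markov's inequality: for a non-negative random variable, Pr(Y ≥ a) ≤ E[Y]/a.
Here E[Y] = 35 and a = 243, so the bound is 35/243 = 0.1440.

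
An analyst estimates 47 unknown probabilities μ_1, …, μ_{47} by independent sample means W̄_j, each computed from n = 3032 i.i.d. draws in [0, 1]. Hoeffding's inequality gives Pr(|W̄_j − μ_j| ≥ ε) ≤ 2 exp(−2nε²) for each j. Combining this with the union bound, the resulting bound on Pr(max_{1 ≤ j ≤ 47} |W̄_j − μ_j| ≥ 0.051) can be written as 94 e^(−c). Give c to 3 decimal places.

Union bound over the 47 events: Pr(max_{1 ≤ j ≤ 47} |W̄_j − μ_j| ≥ 0.051) ≤ 47·2·exp(−2nε²) = 94 exp(−2·3032·0.051²).
So c = 2·3032·0.051² = 15.7725.

15.772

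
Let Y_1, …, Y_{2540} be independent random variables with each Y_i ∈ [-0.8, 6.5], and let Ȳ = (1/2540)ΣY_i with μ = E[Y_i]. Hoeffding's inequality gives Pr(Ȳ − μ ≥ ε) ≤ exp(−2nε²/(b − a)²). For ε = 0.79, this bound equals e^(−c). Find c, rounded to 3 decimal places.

59.494

c = 2nε²/(b − a)² = 2·2540·0.79² / 7.3² = 59.4939.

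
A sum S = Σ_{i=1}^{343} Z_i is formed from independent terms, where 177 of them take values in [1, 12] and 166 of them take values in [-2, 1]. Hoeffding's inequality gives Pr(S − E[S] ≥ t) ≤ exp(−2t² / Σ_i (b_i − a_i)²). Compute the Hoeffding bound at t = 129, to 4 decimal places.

0.2339

Σ(b_i − a_i)² = 177·11² + 166·3² = 22911.
Exponent = 2·129² / 22911 = 1.45266.
Bound = exp(−1.45266) = 0.23395.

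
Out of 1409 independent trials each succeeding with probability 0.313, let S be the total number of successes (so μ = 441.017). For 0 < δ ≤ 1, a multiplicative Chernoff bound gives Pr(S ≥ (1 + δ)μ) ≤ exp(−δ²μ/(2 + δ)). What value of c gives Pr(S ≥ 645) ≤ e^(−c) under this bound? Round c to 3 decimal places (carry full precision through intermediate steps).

Write 645 = (1 + δ)μ, so δ = 645/441.017 − 1 = 0.4625287…
Then the exponent is δ²μ/(2 + δ) = (645 − μ)² / (μ·(2 + δ)) = 38.313456.

38.313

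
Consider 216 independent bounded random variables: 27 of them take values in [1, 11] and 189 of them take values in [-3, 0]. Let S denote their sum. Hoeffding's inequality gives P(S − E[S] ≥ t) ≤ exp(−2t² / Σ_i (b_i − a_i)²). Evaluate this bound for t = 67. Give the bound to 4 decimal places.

Σ(b_i − a_i)² = 27·10² + 189·3² = 4401.
Exponent = 2·67² / 4401 = 2.03999.
Bound = exp(−2.03999) = 0.13003.

0.1300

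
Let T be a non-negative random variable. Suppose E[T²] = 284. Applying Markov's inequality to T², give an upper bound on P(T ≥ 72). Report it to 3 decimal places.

Since T ≥ 0, the event {T ≥ 72} is the same as {T² ≥ 5184}.
Markov's inequality applied to T² gives P(T² ≥ 5184) ≤ E[T²]/5184 = 284/5184 = 0.0548.

0.055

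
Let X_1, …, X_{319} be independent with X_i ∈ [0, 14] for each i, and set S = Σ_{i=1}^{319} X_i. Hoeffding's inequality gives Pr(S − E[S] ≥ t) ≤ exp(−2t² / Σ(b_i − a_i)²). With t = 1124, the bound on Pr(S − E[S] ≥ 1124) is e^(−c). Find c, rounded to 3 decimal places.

40.413

Σ(b_i − a_i)² = 319·(14)² = 62524.
c = 2t²/62524 = 2·1124²/62524 = 40.4125.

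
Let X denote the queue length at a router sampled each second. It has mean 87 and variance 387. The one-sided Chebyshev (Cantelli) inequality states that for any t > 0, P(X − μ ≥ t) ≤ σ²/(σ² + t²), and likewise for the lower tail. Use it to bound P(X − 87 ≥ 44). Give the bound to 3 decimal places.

0.167

Here σ² = 387 and t = 44, so σ² + t² = 2323.
Cantelli's bound: 387/2323 = 0.1666.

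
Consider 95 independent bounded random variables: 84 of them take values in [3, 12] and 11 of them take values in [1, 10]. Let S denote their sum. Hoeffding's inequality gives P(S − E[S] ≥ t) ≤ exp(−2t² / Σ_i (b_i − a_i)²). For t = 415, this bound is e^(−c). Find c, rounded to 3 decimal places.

44.763

Σ(b_i − a_i)² = 84·9² + 11·9² = 7695.
c = 2t² / 7695 = 2·415² / 7695 = 44.7628.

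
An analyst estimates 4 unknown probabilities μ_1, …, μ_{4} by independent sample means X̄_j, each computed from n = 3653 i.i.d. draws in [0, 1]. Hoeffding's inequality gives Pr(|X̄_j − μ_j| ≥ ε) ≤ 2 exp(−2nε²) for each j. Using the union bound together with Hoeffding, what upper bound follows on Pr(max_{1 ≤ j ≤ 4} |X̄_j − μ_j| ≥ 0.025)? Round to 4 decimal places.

0.0832

Per-experiment Hoeffding bound: 2·exp(−2·3653·0.025²) = 2·exp(−4.56625) = 0.020794.
Union bound over 4 events: 4·0.020794 = 0.08317.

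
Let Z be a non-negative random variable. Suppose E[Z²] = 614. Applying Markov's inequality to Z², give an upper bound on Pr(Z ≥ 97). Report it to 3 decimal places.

Since Z ≥ 0, the event {Z ≥ 97} is the same as {Z² ≥ 9409}.
Markov's inequality applied to Z² gives Pr(Z² ≥ 9409) ≤ E[Z²]/9409 = 614/9409 = 0.0653.

0.065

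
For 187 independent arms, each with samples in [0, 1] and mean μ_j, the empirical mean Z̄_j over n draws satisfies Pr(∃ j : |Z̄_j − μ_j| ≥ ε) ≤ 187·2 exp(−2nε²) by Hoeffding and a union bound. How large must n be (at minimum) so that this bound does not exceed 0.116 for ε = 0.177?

Need 2·187·exp(−2nε²) ≤ 0.116, i.e. exp(−2nε²) ≤ 0.116/374.
So 2nε² ≥ ln(374/0.116) = 8.078421.
Hence n ≥ 8.078421/(2·0.177²) = 128.929.
The smallest integer n is 129.

129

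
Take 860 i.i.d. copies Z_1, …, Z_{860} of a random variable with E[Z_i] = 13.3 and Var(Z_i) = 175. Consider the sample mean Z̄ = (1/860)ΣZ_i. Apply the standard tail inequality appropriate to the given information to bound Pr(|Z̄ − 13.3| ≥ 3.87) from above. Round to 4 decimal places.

0.0136

With mean and variance of each term known, Chebyshev's inequality bounds the deviation of the sum (or sample mean).
Var(Z̄) = Var(Z_i)/n = 175/860 = 0.20349.
Chebyshev: Pr(|Z̄ − 13.3| ≥ 3.87) ≤ Var(Z̄)/(3.87)² = 175/(860·3.87²) = 0.0136.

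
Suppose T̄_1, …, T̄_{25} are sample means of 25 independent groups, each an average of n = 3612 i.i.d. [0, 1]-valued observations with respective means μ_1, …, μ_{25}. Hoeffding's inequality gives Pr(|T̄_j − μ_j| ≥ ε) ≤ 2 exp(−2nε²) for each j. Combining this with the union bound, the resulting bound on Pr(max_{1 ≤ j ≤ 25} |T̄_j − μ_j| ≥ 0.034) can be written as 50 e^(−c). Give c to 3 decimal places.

8.351

Union bound over the 25 events: Pr(max_{1 ≤ j ≤ 25} |T̄_j − μ_j| ≥ 0.034) ≤ 25·2·exp(−2nε²) = 50 exp(−2·3612·0.034²).
So c = 2·3612·0.034² = 8.3509.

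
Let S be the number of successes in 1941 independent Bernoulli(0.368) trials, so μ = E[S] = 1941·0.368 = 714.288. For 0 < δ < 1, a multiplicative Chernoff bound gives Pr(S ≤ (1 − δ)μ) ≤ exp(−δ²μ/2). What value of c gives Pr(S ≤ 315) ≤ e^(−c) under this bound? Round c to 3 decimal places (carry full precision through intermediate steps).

Write 315 = (1 − δ)μ, so δ = 1 − 315/714.288 = 0.5590014…
Then the exponent is δ²μ/2 = (μ − 315)²/(2μ) = 111.601278.

111.601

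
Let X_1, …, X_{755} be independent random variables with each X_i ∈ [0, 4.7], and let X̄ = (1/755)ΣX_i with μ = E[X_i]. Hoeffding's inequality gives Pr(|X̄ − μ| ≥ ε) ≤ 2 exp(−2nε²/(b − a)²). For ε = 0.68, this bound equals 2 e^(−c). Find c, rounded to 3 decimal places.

c = 2nε²/(b − a)² = 2·755·0.68² / 4.7² = 31.6081.

31.608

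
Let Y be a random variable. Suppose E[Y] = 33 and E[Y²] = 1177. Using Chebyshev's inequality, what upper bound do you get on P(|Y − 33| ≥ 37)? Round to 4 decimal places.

Var(Y) = E[Y²] − (E[Y])² = 1177 − 1089 = 88.
Chebyshev's inequality: P(|Y − μ| ≥ t) ≤ Var(Y)/t² = 88/1369 = 0.0643.

0.0643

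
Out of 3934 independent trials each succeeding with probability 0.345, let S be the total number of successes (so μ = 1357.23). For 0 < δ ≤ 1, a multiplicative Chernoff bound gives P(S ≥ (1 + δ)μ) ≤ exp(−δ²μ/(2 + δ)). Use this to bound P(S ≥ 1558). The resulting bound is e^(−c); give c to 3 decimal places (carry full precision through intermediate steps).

13.827

Write 1558 = (1 + δ)μ, so δ = 1558/1357.23 − 1 = 0.1479263…
Then the exponent is δ²μ/(2 + δ) = (1558 − μ)² / (μ·(2 + δ)) = 13.826900.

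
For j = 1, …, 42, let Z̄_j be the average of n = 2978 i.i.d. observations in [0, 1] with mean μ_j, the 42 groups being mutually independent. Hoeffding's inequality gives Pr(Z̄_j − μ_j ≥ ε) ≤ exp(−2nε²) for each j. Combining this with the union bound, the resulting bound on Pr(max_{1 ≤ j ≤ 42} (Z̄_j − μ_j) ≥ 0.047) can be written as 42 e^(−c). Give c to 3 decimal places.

Union bound over the 42 events: Pr(max_{1 ≤ j ≤ 42} (Z̄_j − μ_j) ≥ 0.047) ≤ 42·exp(−2nε²) = 42 exp(−2·2978·0.047²).
So c = 2·2978·0.047² = 13.1568.

13.157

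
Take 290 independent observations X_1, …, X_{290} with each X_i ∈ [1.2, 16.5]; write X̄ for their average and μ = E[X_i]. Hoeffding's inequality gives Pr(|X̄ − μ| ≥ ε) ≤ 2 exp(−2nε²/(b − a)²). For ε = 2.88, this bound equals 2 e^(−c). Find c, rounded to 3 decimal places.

c = 2nε²/(b − a)² = 2·290·2.88² / 15.3² = 20.5509.

20.551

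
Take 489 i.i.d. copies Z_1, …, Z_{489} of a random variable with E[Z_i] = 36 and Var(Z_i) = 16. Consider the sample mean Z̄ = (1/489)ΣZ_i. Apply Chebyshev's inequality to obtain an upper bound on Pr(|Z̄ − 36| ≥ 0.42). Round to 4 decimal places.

Var(Z̄) = Var(Z_i)/n = 16/489 = 0.03272.
Chebyshev: Pr(|Z̄ − 36| ≥ 0.42) ≤ Var(Z̄)/(0.42)² = 16/(489·0.42²) = 0.1855.

0.1855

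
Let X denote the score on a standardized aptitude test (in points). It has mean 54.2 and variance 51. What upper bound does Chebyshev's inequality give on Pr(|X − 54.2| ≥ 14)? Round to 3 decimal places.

Chebyshev: Pr(|X − μ| ≥ t) ≤ Var(X)/t².
Bound = 51 / 196 = 0.2602.

0.260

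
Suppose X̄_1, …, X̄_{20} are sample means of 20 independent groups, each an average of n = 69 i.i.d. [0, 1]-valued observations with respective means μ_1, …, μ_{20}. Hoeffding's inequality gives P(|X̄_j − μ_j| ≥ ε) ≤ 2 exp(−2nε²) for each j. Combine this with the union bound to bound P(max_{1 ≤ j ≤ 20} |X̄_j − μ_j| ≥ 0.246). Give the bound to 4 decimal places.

0.0094

Per-experiment Hoeffding bound: 2·exp(−2·69·0.246²) = 2·exp(−8.35121) = 0.00047222.
Union bound over 20 events: 20·0.00047222 = 0.00944.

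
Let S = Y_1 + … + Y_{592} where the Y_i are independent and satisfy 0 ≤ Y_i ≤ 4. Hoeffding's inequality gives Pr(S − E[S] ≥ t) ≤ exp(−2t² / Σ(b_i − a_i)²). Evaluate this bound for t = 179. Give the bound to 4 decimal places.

0.0012

Σ(b_i − a_i)² = 592·(4)² = 9472.
Exponent = 2·179²/9472 = 6.7654.
Bound = exp(−6.7654) = 0.00115.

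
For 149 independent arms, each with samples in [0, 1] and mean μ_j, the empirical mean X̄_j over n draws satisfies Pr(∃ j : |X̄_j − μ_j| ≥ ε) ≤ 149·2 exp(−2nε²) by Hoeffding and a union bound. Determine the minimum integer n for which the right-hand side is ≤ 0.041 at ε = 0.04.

Need 2·149·exp(−2nε²) ≤ 0.041, i.e. exp(−2nε²) ≤ 0.041/298.
So 2nε² ≥ ln(298/0.041) = 8.891277.
Hence n ≥ 8.891277/(2·0.04²) = 2778.524.
The smallest integer n is 2779.

2779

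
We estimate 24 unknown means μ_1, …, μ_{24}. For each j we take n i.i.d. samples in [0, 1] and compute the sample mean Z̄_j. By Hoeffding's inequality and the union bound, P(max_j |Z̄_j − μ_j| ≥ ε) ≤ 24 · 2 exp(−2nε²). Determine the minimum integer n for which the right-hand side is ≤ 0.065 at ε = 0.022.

6823

Need 2·24·exp(−2nε²) ≤ 0.065, i.e. exp(−2nε²) ≤ 0.065/48.
So 2nε² ≥ ln(48/0.065) = 6.604569.
Hence n ≥ 6.604569/(2·0.022²) = 6822.902.
The smallest integer n is 6823.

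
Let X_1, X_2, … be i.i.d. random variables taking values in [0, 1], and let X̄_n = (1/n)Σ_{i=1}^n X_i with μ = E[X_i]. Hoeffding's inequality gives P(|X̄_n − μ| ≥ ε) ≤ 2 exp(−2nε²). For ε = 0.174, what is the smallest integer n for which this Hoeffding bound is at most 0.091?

52

Require 2·exp(−2nε²) ≤ 0.091, i.e. 2nε² ≥ ln(2/0.091) = 3.090043.
So n ≥ 3.090043 / (2·0.174²) = 51.031.
The smallest integer n is 52.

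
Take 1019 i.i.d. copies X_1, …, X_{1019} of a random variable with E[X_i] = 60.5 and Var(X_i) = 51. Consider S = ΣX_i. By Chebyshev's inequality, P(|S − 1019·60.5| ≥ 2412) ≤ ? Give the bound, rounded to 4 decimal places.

0.0089

Var(S) = n·Var(X_i) = 1019·51 = 51969.
Chebyshev: P(|S − 1019·60.5| ≥ 2412) ≤ Var(S)/2412² = 51969/5817744 = 0.0089.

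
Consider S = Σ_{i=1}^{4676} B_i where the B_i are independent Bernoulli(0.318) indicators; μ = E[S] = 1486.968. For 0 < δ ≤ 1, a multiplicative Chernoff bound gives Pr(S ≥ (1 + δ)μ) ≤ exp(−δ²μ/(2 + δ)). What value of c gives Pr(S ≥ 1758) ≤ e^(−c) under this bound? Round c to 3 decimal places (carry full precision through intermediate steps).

Write 1758 = (1 + δ)μ, so δ = 1758/1486.968 − 1 = 0.1822716…
Then the exponent is δ²μ/(2 + δ) = (1758 − μ)² / (μ·(2 + δ)) = 22.637618.

22.638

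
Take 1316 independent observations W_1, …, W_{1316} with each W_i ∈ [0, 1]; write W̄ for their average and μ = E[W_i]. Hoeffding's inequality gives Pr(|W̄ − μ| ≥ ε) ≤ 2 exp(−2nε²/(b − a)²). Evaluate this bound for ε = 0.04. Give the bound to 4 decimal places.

Exponent: 2nε²/(b − a)² = 2·1316·0.04² / 1² = 4.21120.
Bound = 2·exp(−4.21120) = 0.02966.

0.0297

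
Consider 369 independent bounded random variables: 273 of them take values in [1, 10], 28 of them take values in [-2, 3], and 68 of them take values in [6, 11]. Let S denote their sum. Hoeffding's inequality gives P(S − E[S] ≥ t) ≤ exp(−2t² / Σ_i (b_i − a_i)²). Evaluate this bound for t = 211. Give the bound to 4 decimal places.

0.0265

Σ(b_i − a_i)² = 273·9² + 28·5² + 68·5² = 24513.
Exponent = 2·211² / 24513 = 3.63244.
Bound = exp(−3.63244) = 0.02645.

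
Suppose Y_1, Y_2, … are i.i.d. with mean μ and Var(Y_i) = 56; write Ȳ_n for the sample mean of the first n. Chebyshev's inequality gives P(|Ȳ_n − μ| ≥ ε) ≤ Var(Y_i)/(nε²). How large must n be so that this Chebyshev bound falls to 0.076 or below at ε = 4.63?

35

Require 56/(n·4.63²) ≤ 0.076, i.e. n ≥ 56/(0.076·4.63²) = 34.373.
The smallest integer n is 35.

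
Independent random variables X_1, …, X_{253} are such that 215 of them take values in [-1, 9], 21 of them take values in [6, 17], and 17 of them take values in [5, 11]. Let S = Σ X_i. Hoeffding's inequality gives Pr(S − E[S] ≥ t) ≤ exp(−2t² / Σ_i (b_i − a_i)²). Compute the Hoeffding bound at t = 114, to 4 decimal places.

0.3484

Σ(b_i − a_i)² = 215·10² + 21·11² + 17·6² = 24653.
Exponent = 2·114² / 24653 = 1.05431.
Bound = exp(−1.05431) = 0.34843.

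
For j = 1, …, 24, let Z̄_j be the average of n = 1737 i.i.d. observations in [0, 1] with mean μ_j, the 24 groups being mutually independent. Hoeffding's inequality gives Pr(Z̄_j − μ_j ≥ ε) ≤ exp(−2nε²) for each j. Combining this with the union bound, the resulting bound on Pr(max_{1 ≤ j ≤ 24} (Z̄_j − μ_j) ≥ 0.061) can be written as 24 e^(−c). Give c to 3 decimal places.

Union bound over the 24 events: Pr(max_{1 ≤ j ≤ 24} (Z̄_j − μ_j) ≥ 0.061) ≤ 24·exp(−2nε²) = 24 exp(−2·1737·0.061²).
So c = 2·1737·0.061² = 12.9268.

12.927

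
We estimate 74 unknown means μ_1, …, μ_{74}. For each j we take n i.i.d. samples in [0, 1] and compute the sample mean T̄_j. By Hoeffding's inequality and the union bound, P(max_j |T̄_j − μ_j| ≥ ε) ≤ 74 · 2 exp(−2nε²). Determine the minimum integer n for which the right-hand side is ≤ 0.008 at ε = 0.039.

Need 2·74·exp(−2nε²) ≤ 0.008, i.e. exp(−2nε²) ≤ 0.008/148.
So 2nε² ≥ ln(148/0.008) = 9.825526.
Hence n ≥ 9.825526/(2·0.039²) = 3229.956.
The smallest integer n is 3230.

3230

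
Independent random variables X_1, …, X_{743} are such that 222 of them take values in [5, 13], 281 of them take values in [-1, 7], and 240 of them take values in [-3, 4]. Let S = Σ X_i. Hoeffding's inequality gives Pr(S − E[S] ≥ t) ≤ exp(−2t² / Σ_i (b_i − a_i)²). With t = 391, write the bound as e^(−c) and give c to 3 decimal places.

6.957

Σ(b_i − a_i)² = 222·8² + 281·8² + 240·7² = 43952.
c = 2t² / 43952 = 2·391² / 43952 = 6.9567.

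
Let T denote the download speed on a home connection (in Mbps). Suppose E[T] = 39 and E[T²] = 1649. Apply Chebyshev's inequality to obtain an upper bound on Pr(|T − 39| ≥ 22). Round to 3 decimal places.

Var(T) = E[T²] − (E[T])² = 1649 − 1521 = 128.
Chebyshev's inequality: Pr(|T − μ| ≥ t) ≤ Var(T)/t² = 128/484 = 0.2645.

0.264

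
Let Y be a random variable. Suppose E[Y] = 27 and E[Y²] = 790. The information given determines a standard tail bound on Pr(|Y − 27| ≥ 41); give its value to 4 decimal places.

The first two moments determine the variance, so Chebyshev's inequality is the sharpest standard bound available.
Var(Y) = E[Y²] − (E[Y])² = 790 − 729 = 61.
Chebyshev's inequality: Pr(|Y − μ| ≥ t) ≤ Var(Y)/t² = 61/1681 = 0.0363.

0.0363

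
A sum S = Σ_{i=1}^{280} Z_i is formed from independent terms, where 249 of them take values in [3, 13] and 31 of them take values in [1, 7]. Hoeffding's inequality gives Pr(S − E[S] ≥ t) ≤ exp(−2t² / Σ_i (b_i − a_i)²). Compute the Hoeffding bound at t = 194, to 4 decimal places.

0.0554

Σ(b_i − a_i)² = 249·10² + 31·6² = 26016.
Exponent = 2·194² / 26016 = 2.89330.
Bound = exp(−2.89330) = 0.05539.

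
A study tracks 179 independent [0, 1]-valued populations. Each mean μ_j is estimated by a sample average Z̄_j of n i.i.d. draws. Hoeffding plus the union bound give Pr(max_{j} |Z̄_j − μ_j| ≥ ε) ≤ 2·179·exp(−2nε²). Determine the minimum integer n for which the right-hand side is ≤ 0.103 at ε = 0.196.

107

Need 2·179·exp(−2nε²) ≤ 0.103, i.e. exp(−2nε²) ≤ 0.103/358.
So 2nε² ≥ ln(358/0.103) = 8.153559.
Hence n ≥ 8.153559/(2·0.196²) = 106.122.
The smallest integer n is 107.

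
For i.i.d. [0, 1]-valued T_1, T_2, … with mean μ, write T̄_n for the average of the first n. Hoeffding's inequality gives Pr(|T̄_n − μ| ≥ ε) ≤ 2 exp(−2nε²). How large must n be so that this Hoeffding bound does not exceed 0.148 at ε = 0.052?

Require 2·exp(−2nε²) ≤ 0.148, i.e. 2nε² ≥ ln(2/0.148) = 2.603690.
So n ≥ 2.603690 / (2·0.052²) = 481.452.
The smallest integer n is 482.

482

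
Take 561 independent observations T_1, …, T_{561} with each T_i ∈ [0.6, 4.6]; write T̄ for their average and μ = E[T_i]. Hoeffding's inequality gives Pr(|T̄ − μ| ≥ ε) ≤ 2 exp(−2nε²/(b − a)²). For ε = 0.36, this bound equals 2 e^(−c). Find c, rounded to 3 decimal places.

c = 2nε²/(b − a)² = 2·561·0.36² / 4² = 9.0882.

9.088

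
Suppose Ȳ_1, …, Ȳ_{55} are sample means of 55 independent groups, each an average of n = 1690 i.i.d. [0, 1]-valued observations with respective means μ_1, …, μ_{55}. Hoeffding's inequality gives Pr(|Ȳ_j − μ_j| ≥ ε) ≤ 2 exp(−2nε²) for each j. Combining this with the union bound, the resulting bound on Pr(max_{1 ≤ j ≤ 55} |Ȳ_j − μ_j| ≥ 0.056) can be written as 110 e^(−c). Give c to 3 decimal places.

10.600

Union bound over the 55 events: Pr(max_{1 ≤ j ≤ 55} |Ȳ_j − μ_j| ≥ 0.056) ≤ 55·2·exp(−2nε²) = 110 exp(−2·1690·0.056²).
So c = 2·1690·0.056² = 10.5997.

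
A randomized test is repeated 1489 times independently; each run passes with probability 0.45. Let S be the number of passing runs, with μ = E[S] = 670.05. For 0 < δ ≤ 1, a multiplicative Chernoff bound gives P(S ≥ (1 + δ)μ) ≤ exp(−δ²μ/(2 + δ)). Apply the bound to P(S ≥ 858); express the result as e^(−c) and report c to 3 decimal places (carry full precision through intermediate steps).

23.118

Write 858 = (1 + δ)μ, so δ = 858/670.05 − 1 = 0.2805015…
Then the exponent is δ²μ/(2 + δ) = (858 − μ)² / (μ·(2 + δ)) = 23.117832.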